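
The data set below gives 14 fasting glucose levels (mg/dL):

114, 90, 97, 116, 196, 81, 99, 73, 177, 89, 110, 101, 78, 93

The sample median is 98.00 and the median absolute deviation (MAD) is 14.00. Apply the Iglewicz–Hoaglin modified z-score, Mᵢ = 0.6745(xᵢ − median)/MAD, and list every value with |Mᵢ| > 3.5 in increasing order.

|Mᵢ| > 3.5 ⇔ |xᵢ − 98.00| > 3.5·14.00/0.6745 = 72.65.
So outliers lie outside [25.35, 170.65].
177: M = 3.81 → outlier.
196: M = 4.72 → outlier.

177, 196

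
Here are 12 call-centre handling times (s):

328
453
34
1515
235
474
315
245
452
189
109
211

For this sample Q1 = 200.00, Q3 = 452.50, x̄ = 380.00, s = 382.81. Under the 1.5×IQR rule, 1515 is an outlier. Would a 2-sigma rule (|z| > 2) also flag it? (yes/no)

z = (1515 − 380.00) / 382.81 = 2.96.
|z| = 2.96 > 2.

yes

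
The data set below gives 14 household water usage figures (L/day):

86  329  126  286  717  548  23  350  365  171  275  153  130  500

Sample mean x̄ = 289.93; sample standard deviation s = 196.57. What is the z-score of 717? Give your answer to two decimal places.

z = (717 − 289.93) / 196.57 = 2.17.

2.17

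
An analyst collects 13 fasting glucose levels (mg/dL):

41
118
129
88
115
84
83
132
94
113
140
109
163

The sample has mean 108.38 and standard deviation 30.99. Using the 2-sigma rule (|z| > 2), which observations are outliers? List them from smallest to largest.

Cutoffs at x̄ ± 2s: 108.38 ± 2·30.99 = [46.40, 170.36].
41: z = -2.17, |z| > 2 → outlier.
Every other value lies within [46.40, 170.36].

41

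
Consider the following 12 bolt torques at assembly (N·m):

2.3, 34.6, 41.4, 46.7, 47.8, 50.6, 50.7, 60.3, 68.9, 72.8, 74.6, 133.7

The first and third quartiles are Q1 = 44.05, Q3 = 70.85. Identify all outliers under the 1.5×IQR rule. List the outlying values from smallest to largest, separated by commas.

2.3, 133.7

IQR = Q3 − Q1 = 70.85 − 44.05 = 26.80.
Lower fence = Q1 − 1.5·IQR = 44.05 − 40.20 = 3.85.
Upper fence = Q3 + 1.5·IQR = 70.85 + 40.20 = 111.05.
2.3 < 3.85 → outlier.
133.7 > 111.05 → outlier.
All remaining values lie within [3.85, 111.05].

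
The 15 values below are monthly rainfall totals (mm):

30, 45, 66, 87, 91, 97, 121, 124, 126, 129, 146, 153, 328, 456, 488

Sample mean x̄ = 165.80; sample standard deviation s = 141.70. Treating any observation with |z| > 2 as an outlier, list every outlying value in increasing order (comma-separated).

456, 488

Cutoffs at x̄ ± 2s: 165.80 ± 2·141.70 = [-117.60, 449.20].
456: z = 2.05, |z| > 2 → outlier.
488: z = 2.27, |z| > 2 → outlier.
Every other value lies within [-117.60, 449.20].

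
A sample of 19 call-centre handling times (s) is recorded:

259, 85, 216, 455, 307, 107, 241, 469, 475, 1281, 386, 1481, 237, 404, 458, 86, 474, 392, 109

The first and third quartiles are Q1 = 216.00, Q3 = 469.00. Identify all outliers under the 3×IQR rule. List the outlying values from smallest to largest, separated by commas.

IQR = Q3 − Q1 = 469.00 − 216.00 = 253.00.
Lower fence = Q1 − 3·IQR = 216.00 − 759.00 = -543.00.
Upper fence = Q3 + 3·IQR = 469.00 + 759.00 = 1228.00.
1281 > 1228.00 → outlier.
1481 > 1228.00 → outlier.
All remaining values lie within [-543.00, 1228.00].

1281, 1481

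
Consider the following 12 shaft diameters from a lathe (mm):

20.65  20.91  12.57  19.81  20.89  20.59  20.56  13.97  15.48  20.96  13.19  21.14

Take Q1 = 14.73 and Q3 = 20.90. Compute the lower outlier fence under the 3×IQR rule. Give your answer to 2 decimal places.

IQR = Q3 − Q1 = 20.90 − 14.73 = 6.17.
Lower fence = Q1 − 3·IQR = 14.73 − 18.51 = -3.78.
Upper fence = Q3 + 3·IQR = 20.90 + 18.51 = 39.41.

-3.78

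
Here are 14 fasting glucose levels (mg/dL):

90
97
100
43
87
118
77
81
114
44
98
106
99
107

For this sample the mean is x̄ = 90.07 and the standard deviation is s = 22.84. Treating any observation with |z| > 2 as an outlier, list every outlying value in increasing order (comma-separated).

Cutoffs at x̄ ± 2s: 90.07 ± 2·22.84 = [44.39, 135.75].
43: z = -2.06, |z| > 2 → outlier.
44: z = -2.02, |z| > 2 → outlier.
Every other value lies within [44.39, 135.75].

43, 44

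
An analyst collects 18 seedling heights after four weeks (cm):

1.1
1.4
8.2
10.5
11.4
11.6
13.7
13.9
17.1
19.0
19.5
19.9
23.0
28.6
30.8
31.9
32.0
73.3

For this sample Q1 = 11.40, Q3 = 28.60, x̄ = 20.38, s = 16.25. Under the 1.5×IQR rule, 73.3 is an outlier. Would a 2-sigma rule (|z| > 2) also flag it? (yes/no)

yes

z = (73.3 − 20.38) / 16.25 = 3.26.
|z| = 3.26 > 2.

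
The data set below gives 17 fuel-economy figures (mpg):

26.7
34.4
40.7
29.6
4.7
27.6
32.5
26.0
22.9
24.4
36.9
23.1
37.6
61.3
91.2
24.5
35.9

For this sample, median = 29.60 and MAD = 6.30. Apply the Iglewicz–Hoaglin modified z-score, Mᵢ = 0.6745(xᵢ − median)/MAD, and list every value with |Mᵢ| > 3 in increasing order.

|Mᵢ| > 3 ⇔ |xᵢ − 29.60| > 3·6.30/0.6745 = 28.02.
So outliers lie outside [1.58, 57.62].
61.3: M = 3.39 → outlier.
91.2: M = 6.60 → outlier.

61.3, 91.2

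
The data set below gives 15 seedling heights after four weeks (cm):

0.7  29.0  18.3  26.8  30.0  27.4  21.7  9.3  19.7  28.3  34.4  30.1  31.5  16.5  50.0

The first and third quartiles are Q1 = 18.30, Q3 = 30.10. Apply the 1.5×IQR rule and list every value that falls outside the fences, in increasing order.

IQR = Q3 − Q1 = 30.10 − 18.30 = 11.80.
Lower fence = Q1 − 1.5·IQR = 18.30 − 17.70 = 0.60.
Upper fence = Q3 + 1.5·IQR = 30.10 + 17.70 = 47.80.
50.0 > 47.80 → outlier.
All remaining values lie within [0.60, 47.80].

50.0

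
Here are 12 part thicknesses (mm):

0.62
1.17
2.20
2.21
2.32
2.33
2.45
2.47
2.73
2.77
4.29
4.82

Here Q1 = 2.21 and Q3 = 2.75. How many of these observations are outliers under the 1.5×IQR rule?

IQR = 0.54; fences at 2.21 − 0.81 = 1.40 and 2.75 + 0.81 = 3.56.
Outside the cutoffs: 0.62, 1.17, 4.29, 4.82.

4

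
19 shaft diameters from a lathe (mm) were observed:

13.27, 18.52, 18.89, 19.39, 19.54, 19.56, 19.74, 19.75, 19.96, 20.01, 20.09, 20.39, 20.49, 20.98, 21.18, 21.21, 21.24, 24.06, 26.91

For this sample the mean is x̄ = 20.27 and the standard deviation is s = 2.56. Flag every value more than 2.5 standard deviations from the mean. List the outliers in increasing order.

Cutoffs at x̄ ± 2.5s: 20.27 ± 2.5·2.56 = [13.87, 26.67].
13.27: z = -2.73, |z| > 2.5 → outlier.
26.91: z = 2.59, |z| > 2.5 → outlier.
Every other value lies within [13.87, 26.67].

13.27, 26.91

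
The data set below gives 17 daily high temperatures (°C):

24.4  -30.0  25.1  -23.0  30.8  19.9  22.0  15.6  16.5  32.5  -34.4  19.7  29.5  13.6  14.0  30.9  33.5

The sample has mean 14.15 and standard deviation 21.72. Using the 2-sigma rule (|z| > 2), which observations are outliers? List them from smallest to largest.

-34.4, -30.0

Cutoffs at x̄ ± 2s: 14.15 ± 2·21.72 = [-29.29, 57.59].
-34.4: z = -2.24, |z| > 2 → outlier.
-30.0: z = -2.03, |z| > 2 → outlier.
Every other value lies within [-29.29, 57.59].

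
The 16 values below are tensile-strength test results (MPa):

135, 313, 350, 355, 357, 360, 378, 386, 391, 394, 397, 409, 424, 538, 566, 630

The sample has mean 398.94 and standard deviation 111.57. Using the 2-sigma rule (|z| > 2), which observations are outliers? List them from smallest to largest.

Cutoffs at x̄ ± 2s: 398.94 ± 2·111.57 = [175.80, 622.08].
135: z = -2.37, |z| > 2 → outlier.
630: z = 2.07, |z| > 2 → outlier.
Every other value lies within [175.80, 622.08].

135, 630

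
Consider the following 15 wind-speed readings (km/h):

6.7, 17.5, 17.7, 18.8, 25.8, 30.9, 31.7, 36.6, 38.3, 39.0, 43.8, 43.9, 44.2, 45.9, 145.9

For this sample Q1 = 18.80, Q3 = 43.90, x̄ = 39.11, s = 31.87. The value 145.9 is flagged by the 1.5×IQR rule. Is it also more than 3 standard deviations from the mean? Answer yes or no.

z = (145.9 − 39.11) / 31.87 = 3.35.
|z| = 3.35 > 3.

yes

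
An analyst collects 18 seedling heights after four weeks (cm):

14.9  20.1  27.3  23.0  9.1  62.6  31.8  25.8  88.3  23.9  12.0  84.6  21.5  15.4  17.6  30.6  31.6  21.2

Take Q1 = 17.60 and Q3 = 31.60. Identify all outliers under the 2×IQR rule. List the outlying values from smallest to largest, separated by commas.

IQR = Q3 − Q1 = 31.60 − 17.60 = 14.00.
Lower fence = Q1 − 2·IQR = 17.60 − 28.00 = -10.40.
Upper fence = Q3 + 2·IQR = 31.60 + 28.00 = 59.60.
62.6 > 59.60 → outlier.
84.6 > 59.60 → outlier.
88.3 > 59.60 → outlier.
All remaining values lie within [-10.40, 59.60].

62.6, 84.6, 88.3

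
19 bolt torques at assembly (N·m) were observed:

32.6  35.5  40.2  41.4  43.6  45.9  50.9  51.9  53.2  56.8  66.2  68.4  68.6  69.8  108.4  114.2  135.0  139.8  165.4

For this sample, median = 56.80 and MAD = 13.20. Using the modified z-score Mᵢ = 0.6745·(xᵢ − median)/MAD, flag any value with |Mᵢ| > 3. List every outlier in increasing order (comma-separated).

135.0, 139.8, 165.4

|Mᵢ| > 3 ⇔ |xᵢ − 56.80| > 3·13.20/0.6745 = 58.71.
So outliers lie outside [-1.91, 115.51].
135.0: M = 4.00 → outlier.
139.8: M = 4.24 → outlier.
165.4: M = 5.55 → outlier.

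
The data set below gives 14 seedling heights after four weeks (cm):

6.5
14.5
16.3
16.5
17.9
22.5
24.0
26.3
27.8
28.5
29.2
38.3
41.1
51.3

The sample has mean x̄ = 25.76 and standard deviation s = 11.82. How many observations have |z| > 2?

Cutoffs: x̄ ± 2s = [2.12, 49.40].
Outside the cutoffs: 51.3.

1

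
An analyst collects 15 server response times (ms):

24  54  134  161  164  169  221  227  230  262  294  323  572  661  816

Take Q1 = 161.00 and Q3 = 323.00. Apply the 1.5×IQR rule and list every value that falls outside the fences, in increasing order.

572, 661, 816

IQR = Q3 − Q1 = 323.00 − 161.00 = 162.00.
Lower fence = Q1 − 1.5·IQR = 161.00 − 243.00 = -82.00.
Upper fence = Q3 + 1.5·IQR = 323.00 + 243.00 = 566.00.
572 > 566.00 → outlier.
661 > 566.00 → outlier.
816 > 566.00 → outlier.
All remaining values lie within [-82.00, 566.00].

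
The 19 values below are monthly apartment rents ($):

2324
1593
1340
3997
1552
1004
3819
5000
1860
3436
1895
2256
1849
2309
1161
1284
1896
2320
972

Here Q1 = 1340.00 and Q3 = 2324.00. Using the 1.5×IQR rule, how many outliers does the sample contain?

3

IQR = 984.00; fences at 1340.00 − 1476.00 = -136.00 and 2324.00 + 1476.00 = 3800.00.
Outside the cutoffs: 3819, 3997, 5000.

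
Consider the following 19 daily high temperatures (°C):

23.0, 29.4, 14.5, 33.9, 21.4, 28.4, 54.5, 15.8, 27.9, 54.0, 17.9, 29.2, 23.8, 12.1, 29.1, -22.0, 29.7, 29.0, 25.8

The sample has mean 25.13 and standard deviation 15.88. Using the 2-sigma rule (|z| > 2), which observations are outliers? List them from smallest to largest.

Cutoffs at x̄ ± 2s: 25.13 ± 2·15.88 = [-6.63, 56.89].
-22.0: z = -2.97, |z| > 2 → outlier.
Every other value lies within [-6.63, 56.89].

-22.0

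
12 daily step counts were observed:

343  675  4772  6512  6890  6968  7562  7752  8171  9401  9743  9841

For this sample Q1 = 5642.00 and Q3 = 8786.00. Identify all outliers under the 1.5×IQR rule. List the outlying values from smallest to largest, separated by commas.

IQR = Q3 − Q1 = 8786.00 − 5642.00 = 3144.00.
Lower fence = Q1 − 1.5·IQR = 5642.00 − 4716.00 = 926.00.
Upper fence = Q3 + 1.5·IQR = 8786.00 + 4716.00 = 13502.00.
343 < 926.00 → outlier.
675 < 926.00 → outlier.
All remaining values lie within [926.00, 13502.00].

343, 675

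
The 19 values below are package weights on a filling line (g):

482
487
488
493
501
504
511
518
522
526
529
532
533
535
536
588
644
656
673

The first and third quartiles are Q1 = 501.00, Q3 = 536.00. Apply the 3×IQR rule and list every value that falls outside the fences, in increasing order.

644, 656, 673

IQR = Q3 − Q1 = 536.00 − 501.00 = 35.00.
Lower fence = Q1 − 3·IQR = 501.00 − 105.00 = 396.00.
Upper fence = Q3 + 3·IQR = 536.00 + 105.00 = 641.00.
644 > 641.00 → outlier.
656 > 641.00 → outlier.
673 > 641.00 → outlier.
All remaining values lie within [396.00, 641.00].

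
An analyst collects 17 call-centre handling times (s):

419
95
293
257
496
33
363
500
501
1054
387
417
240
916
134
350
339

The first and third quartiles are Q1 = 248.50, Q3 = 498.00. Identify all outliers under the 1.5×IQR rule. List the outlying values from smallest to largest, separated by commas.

IQR = Q3 − Q1 = 498.00 − 248.50 = 249.50.
Lower fence = Q1 − 1.5·IQR = 248.50 − 374.25 = -125.75.
Upper fence = Q3 + 1.5·IQR = 498.00 + 374.25 = 872.25.
916 > 872.25 → outlier.
1054 > 872.25 → outlier.
All remaining values lie within [-125.75, 872.25].

916, 1054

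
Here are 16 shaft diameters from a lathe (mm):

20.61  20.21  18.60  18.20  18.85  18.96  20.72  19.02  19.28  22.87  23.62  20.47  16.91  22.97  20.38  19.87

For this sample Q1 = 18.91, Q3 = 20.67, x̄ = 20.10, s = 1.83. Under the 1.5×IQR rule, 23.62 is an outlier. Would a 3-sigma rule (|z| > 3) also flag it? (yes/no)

z = (23.62 − 20.10) / 1.83 = 1.92.
|z| = 1.92 ≤ 3.

no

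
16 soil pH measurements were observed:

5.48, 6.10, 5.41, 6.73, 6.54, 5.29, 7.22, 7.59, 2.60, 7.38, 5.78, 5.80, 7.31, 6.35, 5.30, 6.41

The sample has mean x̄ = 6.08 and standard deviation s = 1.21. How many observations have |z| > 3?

Cutoffs: x̄ ± 3s = [2.45, 9.71].
Every value lies within the cutoffs.

0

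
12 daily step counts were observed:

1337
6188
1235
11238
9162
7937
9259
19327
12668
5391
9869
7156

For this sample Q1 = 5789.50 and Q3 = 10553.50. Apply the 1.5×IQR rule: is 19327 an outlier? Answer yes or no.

yes

IQR = Q3 − Q1 = 10553.50 − 5789.50 = 4764.00.
Lower fence = Q1 − 1.5·IQR = 5789.50 − 7146.00 = -1356.50.
Upper fence = Q3 + 1.5·IQR = 10553.50 + 7146.00 = 17699.50.
19327 lies above the upper fence.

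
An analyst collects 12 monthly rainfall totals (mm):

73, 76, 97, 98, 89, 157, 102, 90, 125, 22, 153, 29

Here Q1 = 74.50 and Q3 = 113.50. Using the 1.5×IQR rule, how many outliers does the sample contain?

0

IQR = 39.00; fences at 74.50 − 58.50 = 16.00 and 113.50 + 58.50 = 172.00.
Every value lies within the cutoffs.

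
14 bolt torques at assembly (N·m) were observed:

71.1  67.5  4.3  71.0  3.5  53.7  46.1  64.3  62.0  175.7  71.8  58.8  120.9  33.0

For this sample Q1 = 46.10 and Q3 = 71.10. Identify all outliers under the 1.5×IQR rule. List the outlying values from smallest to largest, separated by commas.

IQR = Q3 − Q1 = 71.10 − 46.10 = 25.00.
Lower fence = Q1 − 1.5·IQR = 46.10 − 37.50 = 8.60.
Upper fence = Q3 + 1.5·IQR = 71.10 + 37.50 = 108.60.
3.5 < 8.60 → outlier.
4.3 < 8.60 → outlier.
120.9 > 108.60 → outlier.
175.7 > 108.60 → outlier.
All remaining values lie within [8.60, 108.60].

3.5, 4.3, 120.9, 175.7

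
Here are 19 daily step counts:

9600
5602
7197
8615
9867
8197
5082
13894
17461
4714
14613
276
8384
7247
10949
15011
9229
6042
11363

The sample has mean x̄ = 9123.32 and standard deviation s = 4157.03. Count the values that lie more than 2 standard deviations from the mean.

2

Cutoffs: x̄ ± 2s = [809.26, 17437.38].
Outside the cutoffs: 276, 17461.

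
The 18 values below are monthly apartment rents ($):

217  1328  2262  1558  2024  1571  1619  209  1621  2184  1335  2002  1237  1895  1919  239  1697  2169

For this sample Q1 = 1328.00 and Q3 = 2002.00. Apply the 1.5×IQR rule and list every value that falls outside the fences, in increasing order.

IQR = Q3 − Q1 = 2002.00 − 1328.00 = 674.00.
Lower fence = Q1 − 1.5·IQR = 1328.00 − 1011.00 = 317.00.
Upper fence = Q3 + 1.5·IQR = 2002.00 + 1011.00 = 3013.00.
209 < 317.00 → outlier.
217 < 317.00 → outlier.
239 < 317.00 → outlier.
All remaining values lie within [317.00, 3013.00].

209, 217, 239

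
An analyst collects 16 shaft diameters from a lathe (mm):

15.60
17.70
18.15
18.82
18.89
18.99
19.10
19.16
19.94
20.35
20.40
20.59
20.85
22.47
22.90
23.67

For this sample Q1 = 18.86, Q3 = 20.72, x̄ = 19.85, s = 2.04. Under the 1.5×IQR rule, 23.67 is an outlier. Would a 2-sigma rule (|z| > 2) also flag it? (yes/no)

z = (23.67 − 19.85) / 2.04 = 1.87.
|z| = 1.87 ≤ 2.

no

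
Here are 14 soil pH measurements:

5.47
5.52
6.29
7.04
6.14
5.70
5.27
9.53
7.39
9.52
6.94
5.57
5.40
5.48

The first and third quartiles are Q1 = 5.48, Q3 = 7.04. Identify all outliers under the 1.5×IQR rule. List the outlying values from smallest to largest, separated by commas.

9.52, 9.53

IQR = Q3 − Q1 = 7.04 − 5.48 = 1.56.
Lower fence = Q1 − 1.5·IQR = 5.48 − 2.34 = 3.14.
Upper fence = Q3 + 1.5·IQR = 7.04 + 2.34 = 9.38.
9.52 > 9.38 → outlier.
9.53 > 9.38 → outlier.
All remaining values lie within [3.14, 9.38].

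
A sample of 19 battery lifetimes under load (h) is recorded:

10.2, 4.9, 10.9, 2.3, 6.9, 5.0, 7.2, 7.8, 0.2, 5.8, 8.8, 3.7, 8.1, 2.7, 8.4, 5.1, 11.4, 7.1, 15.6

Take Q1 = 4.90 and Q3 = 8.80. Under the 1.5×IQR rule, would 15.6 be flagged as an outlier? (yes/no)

IQR = Q3 − Q1 = 8.80 − 4.90 = 3.90.
Lower fence = Q1 − 1.5·IQR = 4.90 − 5.85 = -0.95.
Upper fence = Q3 + 1.5·IQR = 8.80 + 5.85 = 14.65.
15.6 lies above the upper fence.

yes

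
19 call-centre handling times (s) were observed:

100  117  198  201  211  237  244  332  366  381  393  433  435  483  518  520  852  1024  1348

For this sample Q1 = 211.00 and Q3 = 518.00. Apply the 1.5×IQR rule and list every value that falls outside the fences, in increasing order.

IQR = Q3 − Q1 = 518.00 − 211.00 = 307.00.
Lower fence = Q1 − 1.5·IQR = 211.00 − 460.50 = -249.50.
Upper fence = Q3 + 1.5·IQR = 518.00 + 460.50 = 978.50.
1024 > 978.50 → outlier.
1348 > 978.50 → outlier.
All remaining values lie within [-249.50, 978.50].

1024, 1348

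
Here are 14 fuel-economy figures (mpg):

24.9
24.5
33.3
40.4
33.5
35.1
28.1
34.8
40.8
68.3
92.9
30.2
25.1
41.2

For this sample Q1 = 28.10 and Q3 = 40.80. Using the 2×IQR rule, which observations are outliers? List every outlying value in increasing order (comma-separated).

IQR = Q3 − Q1 = 40.80 − 28.10 = 12.70.
Lower fence = Q1 − 2·IQR = 28.10 − 25.40 = 2.70.
Upper fence = Q3 + 2·IQR = 40.80 + 25.40 = 66.20.
68.3 > 66.20 → outlier.
92.9 > 66.20 → outlier.
All remaining values lie within [2.70, 66.20].

68.3, 92.9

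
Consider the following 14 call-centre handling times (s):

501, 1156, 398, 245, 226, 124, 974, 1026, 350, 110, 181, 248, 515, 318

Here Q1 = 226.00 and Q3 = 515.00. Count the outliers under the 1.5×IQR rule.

3

IQR = 289.00; fences at 226.00 − 433.50 = -207.50 and 515.00 + 433.50 = 948.50.
Outside the cutoffs: 974, 1026, 1156.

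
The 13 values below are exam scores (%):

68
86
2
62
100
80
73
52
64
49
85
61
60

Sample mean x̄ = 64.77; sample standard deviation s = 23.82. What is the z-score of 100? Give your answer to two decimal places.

z = (100 − 64.77) / 23.82 = 1.48.

1.48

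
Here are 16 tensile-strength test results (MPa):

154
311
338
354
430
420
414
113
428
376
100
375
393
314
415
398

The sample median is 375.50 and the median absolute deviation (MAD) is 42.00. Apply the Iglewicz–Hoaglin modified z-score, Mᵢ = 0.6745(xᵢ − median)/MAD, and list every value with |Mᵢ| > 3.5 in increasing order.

100, 113, 154

|Mᵢ| > 3.5 ⇔ |xᵢ − 375.50| > 3.5·42.00/0.6745 = 217.94.
So outliers lie outside [157.56, 593.44].
100: M = -4.42 → outlier.
113: M = -4.22 → outlier.
154: M = -3.56 → outlier.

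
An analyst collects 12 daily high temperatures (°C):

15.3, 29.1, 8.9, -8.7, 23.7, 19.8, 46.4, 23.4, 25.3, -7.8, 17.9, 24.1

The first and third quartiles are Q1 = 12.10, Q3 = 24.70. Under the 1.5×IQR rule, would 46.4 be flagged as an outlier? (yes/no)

yes

IQR = Q3 − Q1 = 24.70 − 12.10 = 12.60.
Lower fence = Q1 − 1.5·IQR = 12.10 − 18.90 = -6.80.
Upper fence = Q3 + 1.5·IQR = 24.70 + 18.90 = 43.60.
46.4 lies above the upper fence.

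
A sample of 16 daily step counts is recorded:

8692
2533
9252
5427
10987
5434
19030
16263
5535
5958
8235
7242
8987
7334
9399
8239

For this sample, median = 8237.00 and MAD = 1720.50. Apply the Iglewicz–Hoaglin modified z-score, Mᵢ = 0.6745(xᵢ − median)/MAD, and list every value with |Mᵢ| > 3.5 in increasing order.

19030

|Mᵢ| > 3.5 ⇔ |xᵢ − 8237.00| > 3.5·1720.50/0.6745 = 8927.72.
So outliers lie outside [-690.72, 17164.72].
19030: M = 4.23 → outlier.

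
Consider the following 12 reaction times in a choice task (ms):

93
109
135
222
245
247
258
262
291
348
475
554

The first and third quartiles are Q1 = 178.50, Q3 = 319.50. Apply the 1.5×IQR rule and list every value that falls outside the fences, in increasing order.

554

IQR = Q3 − Q1 = 319.50 − 178.50 = 141.00.
Lower fence = Q1 − 1.5·IQR = 178.50 − 211.50 = -33.00.
Upper fence = Q3 + 1.5·IQR = 319.50 + 211.50 = 531.00.
554 > 531.00 → outlier.
All remaining values lie within [-33.00, 531.00].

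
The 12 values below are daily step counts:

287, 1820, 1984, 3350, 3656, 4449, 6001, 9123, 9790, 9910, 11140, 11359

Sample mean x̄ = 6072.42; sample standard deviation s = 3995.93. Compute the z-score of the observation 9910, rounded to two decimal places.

0.96

z = (9910 − 6072.42) / 3995.93 = 0.96.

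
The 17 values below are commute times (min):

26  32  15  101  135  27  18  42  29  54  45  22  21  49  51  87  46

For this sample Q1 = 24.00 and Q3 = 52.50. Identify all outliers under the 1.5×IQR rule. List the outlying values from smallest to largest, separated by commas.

IQR = Q3 − Q1 = 52.50 − 24.00 = 28.50.
Lower fence = Q1 − 1.5·IQR = 24.00 − 42.75 = -18.75.
Upper fence = Q3 + 1.5·IQR = 52.50 + 42.75 = 95.25.
101 > 95.25 → outlier.
135 > 95.25 → outlier.
All remaining values lie within [-18.75, 95.25].

101, 135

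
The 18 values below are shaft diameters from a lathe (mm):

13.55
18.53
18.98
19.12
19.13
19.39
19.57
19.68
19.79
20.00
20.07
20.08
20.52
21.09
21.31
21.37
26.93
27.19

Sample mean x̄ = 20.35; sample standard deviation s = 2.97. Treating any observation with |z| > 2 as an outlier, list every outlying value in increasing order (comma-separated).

13.55, 26.93, 27.19

Cutoffs at x̄ ± 2s: 20.35 ± 2·2.97 = [14.41, 26.29].
13.55: z = -2.29, |z| > 2 → outlier.
26.93: z = 2.22, |z| > 2 → outlier.
27.19: z = 2.30, |z| > 2 → outlier.
Every other value lies within [14.41, 26.29].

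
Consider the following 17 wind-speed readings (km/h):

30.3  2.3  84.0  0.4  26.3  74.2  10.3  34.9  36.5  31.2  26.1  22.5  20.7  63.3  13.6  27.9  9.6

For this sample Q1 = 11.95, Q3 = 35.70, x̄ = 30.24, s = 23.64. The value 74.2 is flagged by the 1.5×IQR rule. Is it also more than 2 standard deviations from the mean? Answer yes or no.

z = (74.2 − 30.24) / 23.64 = 1.86.
|z| = 1.86 ≤ 2.

no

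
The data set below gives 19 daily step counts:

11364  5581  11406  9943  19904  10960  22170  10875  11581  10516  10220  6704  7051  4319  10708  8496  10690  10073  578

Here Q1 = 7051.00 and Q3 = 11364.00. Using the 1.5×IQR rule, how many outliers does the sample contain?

IQR = 4313.00; fences at 7051.00 − 6469.50 = 581.50 and 11364.00 + 6469.50 = 17833.50.
Outside the cutoffs: 578, 19904, 22170.

3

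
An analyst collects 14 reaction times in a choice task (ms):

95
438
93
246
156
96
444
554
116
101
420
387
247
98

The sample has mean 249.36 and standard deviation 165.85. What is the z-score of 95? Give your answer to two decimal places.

z = (95 − 249.36) / 165.85 = -0.93.

-0.93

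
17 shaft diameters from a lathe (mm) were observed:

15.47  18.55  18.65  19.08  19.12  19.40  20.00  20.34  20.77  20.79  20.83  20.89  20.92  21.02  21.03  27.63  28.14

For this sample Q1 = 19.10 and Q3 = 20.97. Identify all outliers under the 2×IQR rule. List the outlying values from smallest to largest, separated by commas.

27.63, 28.14

IQR = Q3 − Q1 = 20.97 − 19.10 = 1.87.
Lower fence = Q1 − 2·IQR = 19.10 − 3.74 = 15.36.
Upper fence = Q3 + 2·IQR = 20.97 + 3.74 = 24.71.
27.63 > 24.71 → outlier.
28.14 > 24.71 → outlier.
All remaining values lie within [15.36, 24.71].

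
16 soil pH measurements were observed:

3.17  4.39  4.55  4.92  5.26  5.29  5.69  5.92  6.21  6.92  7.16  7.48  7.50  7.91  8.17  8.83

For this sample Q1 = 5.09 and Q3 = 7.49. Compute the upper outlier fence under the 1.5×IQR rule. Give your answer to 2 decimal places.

11.09

IQR = Q3 − Q1 = 7.49 − 5.09 = 2.40.
Lower fence = Q1 − 1.5·IQR = 5.09 − 3.60 = 1.49.
Upper fence = Q3 + 1.5·IQR = 7.49 + 3.60 = 11.09.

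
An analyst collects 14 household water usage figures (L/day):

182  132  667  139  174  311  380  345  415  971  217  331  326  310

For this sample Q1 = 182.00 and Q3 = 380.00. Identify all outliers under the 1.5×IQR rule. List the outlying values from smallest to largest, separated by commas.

IQR = Q3 − Q1 = 380.00 − 182.00 = 198.00.
Lower fence = Q1 − 1.5·IQR = 182.00 − 297.00 = -115.00.
Upper fence = Q3 + 1.5·IQR = 380.00 + 297.00 = 677.00.
971 > 677.00 → outlier.
All remaining values lie within [-115.00, 677.00].

971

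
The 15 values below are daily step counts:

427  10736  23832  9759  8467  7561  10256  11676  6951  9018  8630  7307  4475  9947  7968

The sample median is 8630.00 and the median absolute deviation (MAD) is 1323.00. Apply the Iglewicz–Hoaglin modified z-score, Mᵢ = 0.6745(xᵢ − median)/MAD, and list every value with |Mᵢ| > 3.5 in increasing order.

|Mᵢ| > 3.5 ⇔ |xᵢ − 8630.00| > 3.5·1323.00/0.6745 = 6865.09.
So outliers lie outside [1764.91, 15495.09].
427: M = -4.18 → outlier.
23832: M = 7.75 → outlier.

427, 23832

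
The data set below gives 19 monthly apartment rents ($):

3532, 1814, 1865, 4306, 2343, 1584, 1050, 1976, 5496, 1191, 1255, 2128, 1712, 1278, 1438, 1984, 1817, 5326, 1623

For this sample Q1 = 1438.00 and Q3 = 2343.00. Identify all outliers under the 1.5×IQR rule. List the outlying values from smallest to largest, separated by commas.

4306, 5326, 5496

IQR = Q3 − Q1 = 2343.00 − 1438.00 = 905.00.
Lower fence = Q1 − 1.5·IQR = 1438.00 − 1357.50 = 80.50.
Upper fence = Q3 + 1.5·IQR = 2343.00 + 1357.50 = 3700.50.
4306 > 3700.50 → outlier.
5326 > 3700.50 → outlier.
5496 > 3700.50 → outlier.
All remaining values lie within [80.50, 3700.50].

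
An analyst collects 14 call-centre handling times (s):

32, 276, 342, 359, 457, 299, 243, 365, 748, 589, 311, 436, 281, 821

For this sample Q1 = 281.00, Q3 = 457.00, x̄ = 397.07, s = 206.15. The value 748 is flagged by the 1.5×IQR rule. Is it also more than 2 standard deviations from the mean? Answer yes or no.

no

z = (748 − 397.07) / 206.15 = 1.70.
|z| = 1.70 ≤ 2.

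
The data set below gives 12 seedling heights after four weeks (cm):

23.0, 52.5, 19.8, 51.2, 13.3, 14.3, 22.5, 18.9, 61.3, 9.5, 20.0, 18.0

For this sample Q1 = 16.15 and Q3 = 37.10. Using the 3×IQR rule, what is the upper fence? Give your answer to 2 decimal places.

99.95

IQR = Q3 − Q1 = 37.10 − 16.15 = 20.95.
Lower fence = Q1 − 3·IQR = 16.15 − 62.85 = -46.70.
Upper fence = Q3 + 3·IQR = 37.10 + 62.85 = 99.95.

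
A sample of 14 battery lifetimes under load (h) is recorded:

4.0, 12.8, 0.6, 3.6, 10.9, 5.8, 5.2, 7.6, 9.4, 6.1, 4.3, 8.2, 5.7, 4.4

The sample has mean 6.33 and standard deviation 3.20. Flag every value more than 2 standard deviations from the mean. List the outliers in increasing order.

12.8

Cutoffs at x̄ ± 2s: 6.33 ± 2·3.20 = [-0.07, 12.73].
12.8: z = 2.02, |z| > 2 → outlier.
Every other value lies within [-0.07, 12.73].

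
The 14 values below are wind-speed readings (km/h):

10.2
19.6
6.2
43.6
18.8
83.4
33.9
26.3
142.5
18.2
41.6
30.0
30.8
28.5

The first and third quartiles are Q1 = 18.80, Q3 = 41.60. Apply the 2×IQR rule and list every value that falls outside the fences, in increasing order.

IQR = Q3 − Q1 = 41.60 − 18.80 = 22.80.
Lower fence = Q1 − 2·IQR = 18.80 − 45.60 = -26.80.
Upper fence = Q3 + 2·IQR = 41.60 + 45.60 = 87.20.
142.5 > 87.20 → outlier.
All remaining values lie within [-26.80, 87.20].

142.5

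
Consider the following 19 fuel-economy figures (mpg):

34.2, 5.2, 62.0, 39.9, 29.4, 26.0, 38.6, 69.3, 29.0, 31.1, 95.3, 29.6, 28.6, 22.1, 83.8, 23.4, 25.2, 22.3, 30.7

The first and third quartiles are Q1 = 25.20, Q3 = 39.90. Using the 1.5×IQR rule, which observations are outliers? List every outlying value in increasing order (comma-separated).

IQR = Q3 − Q1 = 39.90 − 25.20 = 14.70.
Lower fence = Q1 − 1.5·IQR = 25.20 − 22.05 = 3.15.
Upper fence = Q3 + 1.5·IQR = 39.90 + 22.05 = 61.95.
62.0 > 61.95 → outlier.
69.3 > 61.95 → outlier.
83.8 > 61.95 → outlier.
95.3 > 61.95 → outlier.
All remaining values lie within [3.15, 61.95].

62.0, 69.3, 83.8, 95.3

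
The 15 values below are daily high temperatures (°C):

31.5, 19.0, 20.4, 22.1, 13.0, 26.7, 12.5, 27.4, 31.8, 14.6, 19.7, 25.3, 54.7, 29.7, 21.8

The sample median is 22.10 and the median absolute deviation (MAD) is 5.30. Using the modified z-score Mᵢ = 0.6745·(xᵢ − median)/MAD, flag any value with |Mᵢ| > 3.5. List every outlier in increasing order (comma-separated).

|Mᵢ| > 3.5 ⇔ |xᵢ − 22.10| > 3.5·5.30/0.6745 = 27.50.
So outliers lie outside [-5.40, 49.60].
54.7: M = 4.15 → outlier.

54.7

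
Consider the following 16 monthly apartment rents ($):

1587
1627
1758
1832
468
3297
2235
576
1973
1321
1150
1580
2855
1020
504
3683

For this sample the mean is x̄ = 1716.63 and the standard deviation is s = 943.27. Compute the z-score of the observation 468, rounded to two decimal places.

-1.32

z = (468 − 1716.63) / 943.27 = -1.32.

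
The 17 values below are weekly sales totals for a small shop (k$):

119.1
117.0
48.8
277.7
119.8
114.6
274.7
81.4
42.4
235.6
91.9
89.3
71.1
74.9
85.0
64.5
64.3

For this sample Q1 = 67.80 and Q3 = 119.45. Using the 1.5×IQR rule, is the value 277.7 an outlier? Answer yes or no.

IQR = Q3 − Q1 = 119.45 − 67.80 = 51.65.
Lower fence = Q1 − 1.5·IQR = 67.80 − 77.475 = -9.675.
Upper fence = Q3 + 1.5·IQR = 119.45 + 77.475 = 196.925.
277.7 lies above the upper fence.

yes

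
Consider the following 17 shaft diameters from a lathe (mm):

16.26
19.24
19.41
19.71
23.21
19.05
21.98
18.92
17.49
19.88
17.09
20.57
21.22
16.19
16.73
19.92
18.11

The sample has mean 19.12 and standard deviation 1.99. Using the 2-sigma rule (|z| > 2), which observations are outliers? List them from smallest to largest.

23.21

Cutoffs at x̄ ± 2s: 19.12 ± 2·1.99 = [15.14, 23.10].
23.21: z = 2.06, |z| > 2 → outlier.
Every other value lies within [15.14, 23.10].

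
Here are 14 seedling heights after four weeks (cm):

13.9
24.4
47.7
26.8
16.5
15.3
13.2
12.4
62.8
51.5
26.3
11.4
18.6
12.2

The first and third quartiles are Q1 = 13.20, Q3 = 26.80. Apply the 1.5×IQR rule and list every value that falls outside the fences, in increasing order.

47.7, 51.5, 62.8

IQR = Q3 − Q1 = 26.80 − 13.20 = 13.60.
Lower fence = Q1 − 1.5·IQR = 13.20 − 20.40 = -7.20.
Upper fence = Q3 + 1.5·IQR = 26.80 + 20.40 = 47.20.
47.7 > 47.20 → outlier.
51.5 > 47.20 → outlier.
62.8 > 47.20 → outlier.
All remaining values lie within [-7.20, 47.20].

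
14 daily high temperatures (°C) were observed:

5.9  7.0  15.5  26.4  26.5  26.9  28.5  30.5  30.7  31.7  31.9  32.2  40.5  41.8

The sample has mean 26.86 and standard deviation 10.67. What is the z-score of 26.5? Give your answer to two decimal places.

-0.03

z = (26.5 − 26.86) / 10.67 = -0.03.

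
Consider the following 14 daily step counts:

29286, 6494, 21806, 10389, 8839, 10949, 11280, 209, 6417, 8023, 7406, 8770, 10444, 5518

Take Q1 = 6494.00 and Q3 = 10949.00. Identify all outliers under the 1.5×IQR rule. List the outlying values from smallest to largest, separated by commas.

IQR = Q3 − Q1 = 10949.00 − 6494.00 = 4455.00.
Lower fence = Q1 − 1.5·IQR = 6494.00 − 6682.50 = -188.50.
Upper fence = Q3 + 1.5·IQR = 10949.00 + 6682.50 = 17631.50.
21806 > 17631.50 → outlier.
29286 > 17631.50 → outlier.
All remaining values lie within [-188.50, 17631.50].

21806, 29286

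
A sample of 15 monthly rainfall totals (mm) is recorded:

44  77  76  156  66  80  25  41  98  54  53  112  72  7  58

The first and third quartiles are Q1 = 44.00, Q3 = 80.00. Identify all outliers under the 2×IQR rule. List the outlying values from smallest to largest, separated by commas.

IQR = Q3 − Q1 = 80.00 − 44.00 = 36.00.
Lower fence = Q1 − 2·IQR = 44.00 − 72.00 = -28.00.
Upper fence = Q3 + 2·IQR = 80.00 + 72.00 = 152.00.
156 > 152.00 → outlier.
All remaining values lie within [-28.00, 152.00].

156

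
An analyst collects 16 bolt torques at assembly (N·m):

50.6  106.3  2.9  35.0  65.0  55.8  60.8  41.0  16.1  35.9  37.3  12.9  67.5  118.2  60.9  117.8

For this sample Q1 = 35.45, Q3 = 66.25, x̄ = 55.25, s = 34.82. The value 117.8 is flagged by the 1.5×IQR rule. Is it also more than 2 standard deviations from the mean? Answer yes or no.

z = (117.8 − 55.25) / 34.82 = 1.80.
|z| = 1.80 ≤ 2.

no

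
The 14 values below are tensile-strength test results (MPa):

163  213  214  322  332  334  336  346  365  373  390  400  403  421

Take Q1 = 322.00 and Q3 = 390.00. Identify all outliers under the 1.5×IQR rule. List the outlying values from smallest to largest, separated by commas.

IQR = Q3 − Q1 = 390.00 − 322.00 = 68.00.
Lower fence = Q1 − 1.5·IQR = 322.00 − 102.00 = 220.00.
Upper fence = Q3 + 1.5·IQR = 390.00 + 102.00 = 492.00.
163 < 220.00 → outlier.
213 < 220.00 → outlier.
214 < 220.00 → outlier.
All remaining values lie within [220.00, 492.00].

163, 213, 214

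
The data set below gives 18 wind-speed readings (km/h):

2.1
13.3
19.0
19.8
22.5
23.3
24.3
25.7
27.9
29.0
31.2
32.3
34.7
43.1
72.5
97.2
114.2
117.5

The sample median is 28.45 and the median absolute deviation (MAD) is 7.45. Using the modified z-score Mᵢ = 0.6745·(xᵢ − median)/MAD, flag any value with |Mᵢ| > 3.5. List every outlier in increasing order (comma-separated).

72.5, 97.2, 114.2, 117.5

|Mᵢ| > 3.5 ⇔ |xᵢ − 28.45| > 3.5·7.45/0.6745 = 38.66.
So outliers lie outside [-10.21, 67.11].
72.5: M = 3.99 → outlier.
97.2: M = 6.22 → outlier.
114.2: M = 7.76 → outlier.
117.5: M = 8.06 → outlier.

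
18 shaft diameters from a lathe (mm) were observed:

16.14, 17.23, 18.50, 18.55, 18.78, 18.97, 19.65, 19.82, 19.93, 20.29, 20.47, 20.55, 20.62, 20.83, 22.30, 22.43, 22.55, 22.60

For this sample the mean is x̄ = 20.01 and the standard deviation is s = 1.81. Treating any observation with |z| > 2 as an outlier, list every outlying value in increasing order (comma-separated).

Cutoffs at x̄ ± 2s: 20.01 ± 2·1.81 = [16.39, 23.63].
16.14: z = -2.14, |z| > 2 → outlier.
Every other value lies within [16.39, 23.63].

16.14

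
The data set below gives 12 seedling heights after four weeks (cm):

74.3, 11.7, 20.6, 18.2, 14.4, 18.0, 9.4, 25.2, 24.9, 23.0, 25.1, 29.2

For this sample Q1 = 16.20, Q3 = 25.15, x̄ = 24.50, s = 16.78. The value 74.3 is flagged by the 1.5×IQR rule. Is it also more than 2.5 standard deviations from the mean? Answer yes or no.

z = (74.3 − 24.50) / 16.78 = 2.97.
|z| = 2.97 > 2.5.

yes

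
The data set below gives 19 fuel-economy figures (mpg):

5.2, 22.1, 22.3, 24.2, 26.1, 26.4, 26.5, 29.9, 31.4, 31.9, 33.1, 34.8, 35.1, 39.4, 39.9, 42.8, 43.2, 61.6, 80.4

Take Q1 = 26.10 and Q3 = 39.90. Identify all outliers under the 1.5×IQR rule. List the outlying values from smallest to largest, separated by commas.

5.2, 61.6, 80.4

IQR = Q3 − Q1 = 39.90 − 26.10 = 13.80.
Lower fence = Q1 − 1.5·IQR = 26.10 − 20.70 = 5.40.
Upper fence = Q3 + 1.5·IQR = 39.90 + 20.70 = 60.60.
5.2 < 5.40 → outlier.
61.6 > 60.60 → outlier.
80.4 > 60.60 → outlier.
All remaining values lie within [5.40, 60.60].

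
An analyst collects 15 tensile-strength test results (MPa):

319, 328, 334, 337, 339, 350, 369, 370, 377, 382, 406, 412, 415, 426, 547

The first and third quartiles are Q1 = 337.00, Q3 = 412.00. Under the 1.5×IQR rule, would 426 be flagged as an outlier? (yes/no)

no

IQR = Q3 − Q1 = 412.00 − 337.00 = 75.00.
Lower fence = Q1 − 1.5·IQR = 337.00 − 112.50 = 224.50.
Upper fence = Q3 + 1.5·IQR = 412.00 + 112.50 = 524.50.
426 lies within [224.50, 524.50].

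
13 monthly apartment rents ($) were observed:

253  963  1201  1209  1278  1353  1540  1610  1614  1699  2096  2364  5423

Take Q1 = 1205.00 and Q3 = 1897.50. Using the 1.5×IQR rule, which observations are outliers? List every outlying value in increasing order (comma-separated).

IQR = Q3 − Q1 = 1897.50 − 1205.00 = 692.50.
Lower fence = Q1 − 1.5·IQR = 1205.00 − 1038.75 = 166.25.
Upper fence = Q3 + 1.5·IQR = 1897.50 + 1038.75 = 2936.25.
5423 > 2936.25 → outlier.
All remaining values lie within [166.25, 2936.25].

5423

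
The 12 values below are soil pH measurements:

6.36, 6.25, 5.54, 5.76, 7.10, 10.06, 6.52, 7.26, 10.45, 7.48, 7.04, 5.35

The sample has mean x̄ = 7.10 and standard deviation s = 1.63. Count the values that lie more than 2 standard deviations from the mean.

Cutoffs: x̄ ± 2s = [3.84, 10.36].
Outside the cutoffs: 10.45.

1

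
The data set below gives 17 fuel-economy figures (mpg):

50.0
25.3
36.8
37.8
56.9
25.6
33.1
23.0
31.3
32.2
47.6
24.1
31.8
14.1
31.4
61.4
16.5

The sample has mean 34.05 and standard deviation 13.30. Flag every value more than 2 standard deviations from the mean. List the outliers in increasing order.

Cutoffs at x̄ ± 2s: 34.05 ± 2·13.30 = [7.45, 60.65].
61.4: z = 2.06, |z| > 2 → outlier.
Every other value lies within [7.45, 60.65].

61.4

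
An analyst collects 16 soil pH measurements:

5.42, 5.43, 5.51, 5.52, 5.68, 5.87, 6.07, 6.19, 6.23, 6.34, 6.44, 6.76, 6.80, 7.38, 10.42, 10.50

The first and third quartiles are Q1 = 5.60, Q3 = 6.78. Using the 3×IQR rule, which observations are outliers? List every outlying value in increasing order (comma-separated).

IQR = Q3 − Q1 = 6.78 − 5.60 = 1.18.
Lower fence = Q1 − 3·IQR = 5.60 − 3.54 = 2.06.
Upper fence = Q3 + 3·IQR = 6.78 + 3.54 = 10.32.
10.42 > 10.32 → outlier.
10.50 > 10.32 → outlier.
All remaining values lie within [2.06, 10.32].

10.42, 10.50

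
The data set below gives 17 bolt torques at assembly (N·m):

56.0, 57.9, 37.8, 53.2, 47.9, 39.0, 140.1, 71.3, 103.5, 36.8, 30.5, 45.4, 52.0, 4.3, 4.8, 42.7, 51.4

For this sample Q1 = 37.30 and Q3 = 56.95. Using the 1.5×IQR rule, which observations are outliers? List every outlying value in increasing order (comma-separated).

IQR = Q3 − Q1 = 56.95 − 37.30 = 19.65.
Lower fence = Q1 − 1.5·IQR = 37.30 − 29.475 = 7.825.
Upper fence = Q3 + 1.5·IQR = 56.95 + 29.475 = 86.425.
4.3 < 7.825 → outlier.
4.8 < 7.825 → outlier.
103.5 > 86.425 → outlier.
140.1 > 86.425 → outlier.
All remaining values lie within [7.825, 86.425].

4.3, 4.8, 103.5, 140.1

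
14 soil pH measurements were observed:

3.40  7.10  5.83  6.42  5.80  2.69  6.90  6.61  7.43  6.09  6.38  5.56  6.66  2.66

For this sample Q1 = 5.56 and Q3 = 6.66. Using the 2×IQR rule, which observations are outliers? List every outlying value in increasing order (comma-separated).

IQR = Q3 − Q1 = 6.66 − 5.56 = 1.10.
Lower fence = Q1 − 2·IQR = 5.56 − 2.20 = 3.36.
Upper fence = Q3 + 2·IQR = 6.66 + 2.20 = 8.86.
2.66 < 3.36 → outlier.
2.69 < 3.36 → outlier.
All remaining values lie within [3.36, 8.86].

2.66, 2.69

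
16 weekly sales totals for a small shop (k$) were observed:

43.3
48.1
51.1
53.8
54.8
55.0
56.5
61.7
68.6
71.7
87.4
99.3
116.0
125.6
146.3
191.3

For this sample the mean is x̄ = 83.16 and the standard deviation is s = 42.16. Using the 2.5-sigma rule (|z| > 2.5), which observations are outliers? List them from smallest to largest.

191.3

Cutoffs at x̄ ± 2.5s: 83.16 ± 2.5·42.16 = [-22.24, 188.56].
191.3: z = 2.56, |z| > 2.5 → outlier.
Every other value lies within [-22.24, 188.56].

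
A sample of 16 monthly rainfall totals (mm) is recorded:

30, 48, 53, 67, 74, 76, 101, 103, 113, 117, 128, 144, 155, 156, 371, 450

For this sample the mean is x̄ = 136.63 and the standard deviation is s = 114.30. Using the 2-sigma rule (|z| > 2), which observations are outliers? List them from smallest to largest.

Cutoffs at x̄ ± 2s: 136.63 ± 2·114.30 = [-91.97, 365.23].
371: z = 2.05, |z| > 2 → outlier.
450: z = 2.74, |z| > 2 → outlier.
Every other value lies within [-91.97, 365.23].

371, 450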